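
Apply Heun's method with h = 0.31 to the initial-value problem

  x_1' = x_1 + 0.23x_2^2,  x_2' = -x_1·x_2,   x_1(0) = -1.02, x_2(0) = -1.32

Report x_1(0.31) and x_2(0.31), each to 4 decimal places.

-1.1962, -1.8551

Heun on (x_1,x_2): k1 = f(t_n, state_n); k2 = f(t_n + h, state_n + h·k1); state_{n+1} = state_n + (h/2)·(k1 + k2).
0.000000: (-1.020000, -1.320000)
  k1 = (-0.619248, -1.346400)
  predictor → (-1.211967, -1.737384)
  k2 = (-0.517711, -2.105652)
  → (-1.196229, -1.855068)
(x_1(0.31), x_2(0.31)) ≈ (-1.1962, -1.8551)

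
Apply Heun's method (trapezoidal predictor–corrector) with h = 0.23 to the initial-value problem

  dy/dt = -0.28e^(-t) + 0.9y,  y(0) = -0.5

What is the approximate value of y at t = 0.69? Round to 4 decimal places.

-1.1277

Heun: k1 = f(t_n, y_n); k2 = f(t_n + h, y_n + h·k1); y_{n+1} = y_n + (h/2)·(k1 + k2).
t=0.000000, y=-0.500000:
  k1 = f(0.000000, -0.500000) = -0.730000
  k2 = f(0.230000, -0.667900) = -0.823579
  y ← -0.500000 + (0.23/2)·(-0.730000 + (-0.823579)) = -0.678662
t=0.230000, y=-0.678662:
  k1 = f(0.230000, -0.678662) = -0.833265
  k2 = f(0.460000, -0.870313) = -0.960041
  y ← -0.678662 + (0.23/2)·(-0.833265 + (-0.960041)) = -0.884892
t=0.460000, y=-0.884892:
  k1 = f(0.460000, -0.884892) = -0.973162
  k2 = f(0.690000, -1.108719) = -1.138288
  y ← -0.884892 + (0.23/2)·(-0.973162 + (-1.138288)) = -1.127709
y(0.69) ≈ -1.1277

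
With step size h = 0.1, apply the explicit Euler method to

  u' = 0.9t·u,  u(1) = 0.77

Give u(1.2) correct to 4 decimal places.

0.9224

Euler: u_{n+1} = u_n + h·f(t_n, u_n).
t=1.000000, u=0.770000: f=0.693000 → u ← 0.770000 + 0.1·0.693000 = 0.839300
t=1.100000, u=0.839300: f=0.830907 → u ← 0.839300 + 0.1·0.830907 = 0.922391
u(1.2) ≈ 0.9224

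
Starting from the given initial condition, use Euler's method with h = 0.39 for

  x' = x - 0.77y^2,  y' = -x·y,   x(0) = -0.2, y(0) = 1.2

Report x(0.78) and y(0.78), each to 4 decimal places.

-1.4900, 1.6520

Euler on (x,y): x_{n+1} = x_n + h·x', y_{n+1} = y_n + h·y'.
0.000000: (-0.200000, 1.200000); f=(-1.308800, 0.240000) → (-0.710432, 1.293600)
0.390000: (-0.710432, 1.293600); f=(-1.998951, 0.919015) → (-1.490023, 1.652016)
(x(0.78), y(0.78)) ≈ (-1.4900, 1.6520)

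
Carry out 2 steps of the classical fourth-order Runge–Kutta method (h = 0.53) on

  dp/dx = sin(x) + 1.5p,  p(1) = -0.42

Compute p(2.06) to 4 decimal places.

0.3931

RK4: k1 = f(x_n, p_n); k2 = f(x_n + h/2, p_n + (h/2)·k1); k3 = f(x_n + h/2, p_n + (h/2)·k2); k4 = f(x_n + h, p_n + h·k3); p_{n+1} = p_n + (h/6)·(k1 + 2k2 + 2k3 + k4).
x=1.000000, p=-0.420000:
  k1 = f(1.000000, -0.420000) = 0.211471
  k2 = f(1.265000, -0.363960) = 0.407667
  k3 = f(1.265000, -0.311968) = 0.485655
  k4 = f(1.530000, -0.162603) = 0.755264
  p ← -0.420000 + (0.53/6)·(k1 + 2k2 + 2k3 + k4) = -0.176785
x=1.530000, p=-0.176785:
  k1 = f(1.530000, -0.176785) = 0.733991
  k2 = f(1.795000, 0.017723) = 1.001556
  k3 = f(1.795000, 0.088627) = 1.107913
  k4 = f(2.060000, 0.410409) = 1.498321
  p ← -0.176785 + (0.53/6)·(k1 + 2k2 + 2k3 + k4) = 0.393075
p(2.06) ≈ 0.3931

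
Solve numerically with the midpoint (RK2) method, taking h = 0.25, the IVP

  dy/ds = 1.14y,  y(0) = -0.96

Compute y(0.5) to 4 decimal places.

-1.6870

Midpoint: k1 = f(s_n, y_n); k2 = f(s_n + h/2, y_n + (h/2)·k1); y_{n+1} = y_n + h·k2.
s=0.000000, y=-0.960000:
  k1 = f(0.000000, -0.960000) = -1.094400
  k2 = f(0.125000, -1.096800) = -1.250352
  y ← -0.960000 + 0.25·(-1.250352) = -1.272588
s=0.250000, y=-1.272588:
  k1 = f(0.250000, -1.272588) = -1.450750
  k2 = f(0.375000, -1.453932) = -1.657482
  y ← -1.272588 + 0.25·(-1.657482) = -1.686959
y(0.5) ≈ -1.6870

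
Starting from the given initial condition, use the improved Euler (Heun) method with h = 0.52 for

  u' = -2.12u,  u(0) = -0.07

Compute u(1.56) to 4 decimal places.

-0.0090

Heun: k1 = f(s_n, u_n); k2 = f(s_n + h, u_n + h·k1); u_{n+1} = u_n + (h/2)·(k1 + k2).
s=0.000000, u=-0.070000:
  k1 = f(0.000000, -0.070000) = 0.148400
  k2 = f(0.520000, 0.007168) = -0.015196
  u ← -0.070000 + (0.52/2)·(0.148400 + (-0.015196)) = -0.035367
s=0.520000, u=-0.035367:
  k1 = f(0.520000, -0.035367) = 0.074978
  k2 = f(1.040000, 0.003622) = -0.007678
  u ← -0.035367 + (0.52/2)·(0.074978 + (-0.007678)) = -0.017869
s=1.040000, u=-0.017869:
  k1 = f(1.040000, -0.017869) = 0.037882
  k2 = f(1.560000, 0.001830) = -0.003879
  u ← -0.017869 + (0.52/2)·(0.037882 + (-0.003879)) = -0.009028
u(1.56) ≈ -0.0090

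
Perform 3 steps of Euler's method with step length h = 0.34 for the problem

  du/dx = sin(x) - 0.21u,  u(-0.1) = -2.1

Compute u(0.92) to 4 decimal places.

Euler: u_{n+1} = u_n + h·f(x_n, u_n).
x=-0.100000, u=-2.100000: f=0.341167 → u ← -2.100000 + 0.34·0.341167 = -1.984003
x=0.240000, u=-1.984003: f=0.654343 → u ← -1.984003 + 0.34·0.654343 = -1.761527
x=0.580000, u=-1.761527: f=0.917945 → u ← -1.761527 + 0.34·0.917945 = -1.449425
u(0.92) ≈ -1.4494

-1.4494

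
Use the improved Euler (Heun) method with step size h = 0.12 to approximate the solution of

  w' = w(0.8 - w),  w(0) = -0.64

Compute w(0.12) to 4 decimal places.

Heun: k1 = f(s_n, w_n); k2 = f(s_n + h, w_n + h·k1); w_{n+1} = w_n + (h/2)·(k1 + k2).
s=0.000000, w=-0.640000:
  k1 = f(0.000000, -0.640000) = -0.921600
  k2 = f(0.120000, -0.750592) = -1.163862
  w ← -0.640000 + (0.12/2)·(-0.921600 + (-1.163862)) = -0.765128
w(0.12) ≈ -0.7651

-0.7651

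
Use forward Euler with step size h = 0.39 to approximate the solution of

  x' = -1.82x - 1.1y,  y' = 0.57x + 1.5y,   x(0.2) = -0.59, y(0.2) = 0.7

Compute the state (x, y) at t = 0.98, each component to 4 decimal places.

-0.5565, 1.4459

Euler on (x,y): x_{n+1} = x_n + h·x', y_{n+1} = y_n + h·y'.
0.200000: (-0.590000, 0.700000); f=(0.303800, 0.713700) → (-0.471518, 0.978343)
0.590000: (-0.471518, 0.978343); f=(-0.218015, 1.198749) → (-0.556544, 1.445855)
(x(0.98), y(0.98)) ≈ (-0.5565, 1.4459)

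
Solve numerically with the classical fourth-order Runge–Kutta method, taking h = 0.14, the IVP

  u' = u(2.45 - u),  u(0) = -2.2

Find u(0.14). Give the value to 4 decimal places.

-4.8788

RK4: k1 = f(t_n, u_n); k2 = f(t_n + h/2, u_n + (h/2)·k1); k3 = f(t_n + h/2, u_n + (h/2)·k2); k4 = f(t_n + h, u_n + h·k3); u_{n+1} = u_n + (h/6)·(k1 + 2k2 + 2k3 + k4).
t=0.000000, u=-2.200000:
  k1 = f(0.000000, -2.200000) = -10.230000
  k2 = f(0.070000, -2.916100) = -15.648084
  k3 = f(0.070000, -3.295366) = -18.933083
  k4 = f(0.140000, -4.850632) = -35.412674
  u ← -2.200000 + (0.14/6)·(k1 + 2k2 + 2k3 + k4) = -4.878784
u(0.14) ≈ -4.8788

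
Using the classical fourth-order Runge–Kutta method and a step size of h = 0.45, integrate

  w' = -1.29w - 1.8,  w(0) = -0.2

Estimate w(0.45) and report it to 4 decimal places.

-0.7258

RK4: k1 = f(t_n, w_n); k2 = f(t_n + h/2, w_n + (h/2)·k1); k3 = f(t_n + h/2, w_n + (h/2)·k2); k4 = f(t_n + h, w_n + h·k3); w_{n+1} = w_n + (h/6)·(k1 + 2k2 + 2k3 + k4).
t=0.000000, w=-0.200000:
  k1 = f(0.000000, -0.200000) = -1.542000
  k2 = f(0.225000, -0.546950) = -1.094434
  k3 = f(0.225000, -0.446248) = -1.224340
  k4 = f(0.450000, -0.750953) = -0.831270
  w ← -0.200000 + (0.45/6)·(k1 + 2k2 + 2k3 + k4) = -0.725812
w(0.45) ≈ -0.7258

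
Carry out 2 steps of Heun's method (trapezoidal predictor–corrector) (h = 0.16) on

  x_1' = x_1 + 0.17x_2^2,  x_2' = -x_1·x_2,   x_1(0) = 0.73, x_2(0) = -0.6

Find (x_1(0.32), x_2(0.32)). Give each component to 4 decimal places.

Heun on (x_1,x_2): k1 = f(x_n, state_n); k2 = f(x_n + h, state_n + h·k1); state_{n+1} = state_n + (h/2)·(k1 + k2).
0.000000: (0.730000, -0.600000)
  k1 = (0.791200, 0.438000)
  predictor → (0.856592, -0.529920)
  k2 = (0.904331, 0.453925)
  → (0.865642, -0.528646)
0.160000: (0.865642, -0.528646)
  k1 = (0.913152, 0.457618)
  predictor → (1.011747, -0.455427)
  k2 = (1.047007, 0.460777)
  → (1.022455, -0.455174)
(x_1(0.32), x_2(0.32)) ≈ (1.0225, -0.4552)

1.0225, -0.4552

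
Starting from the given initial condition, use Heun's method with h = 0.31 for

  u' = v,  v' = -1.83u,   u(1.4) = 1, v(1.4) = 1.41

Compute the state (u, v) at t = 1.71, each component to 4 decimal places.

Heun on (u,v): k1 = f(t_n, state_n); k2 = f(t_n + h, state_n + h·k1); state_{n+1} = state_n + (h/2)·(k1 + k2).
1.400000: (1.000000, 1.410000)
  k1 = (1.410000, -1.830000)
  predictor → (1.437100, 0.842700)
  k2 = (0.842700, -2.629893)
  → (1.349168, 0.718717)
(u(1.71), v(1.71)) ≈ (1.3492, 0.7187)

1.3492, 0.7187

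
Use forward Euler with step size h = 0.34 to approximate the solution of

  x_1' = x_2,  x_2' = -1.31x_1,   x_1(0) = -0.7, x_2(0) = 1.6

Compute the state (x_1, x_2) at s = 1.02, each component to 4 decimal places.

1.1676, 1.7612

Euler on (x_1,x_2): x_1_{n+1} = x_1_n + h·x_1', x_2_{n+1} = x_2_n + h·x_2'.
0.000000: (-0.700000, 1.600000); f=(1.600000, 0.917000) → (-0.156000, 1.911780)
0.340000: (-0.156000, 1.911780); f=(1.911780, 0.204360) → (0.494005, 1.981262)
0.680000: (0.494005, 1.981262); f=(1.981262, -0.647147) → (1.167634, 1.761232)
(x_1(1.02), x_2(1.02)) ≈ (1.1676, 1.7612)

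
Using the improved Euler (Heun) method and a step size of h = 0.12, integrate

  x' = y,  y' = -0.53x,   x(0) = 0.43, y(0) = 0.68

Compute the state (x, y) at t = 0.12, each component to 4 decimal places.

Heun on (x,y): k1 = f(t_n, state_n); k2 = f(t_n + h, state_n + h·k1); state_{n+1} = state_n + (h/2)·(k1 + k2).
0.000000: (0.430000, 0.680000)
  k1 = (0.680000, -0.227900)
  predictor → (0.511600, 0.652652)
  k2 = (0.652652, -0.271148)
  → (0.509959, 0.650057)
(x(0.12), y(0.12)) ≈ (0.5100, 0.6501)

0.5100, 0.6501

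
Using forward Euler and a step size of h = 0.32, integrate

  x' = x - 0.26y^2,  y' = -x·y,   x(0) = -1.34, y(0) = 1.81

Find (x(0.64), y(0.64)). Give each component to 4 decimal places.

-3.2511, 4.2755

Euler on (x,y): x_{n+1} = x_n + h·x', y_{n+1} = y_n + h·y'.
0.000000: (-1.340000, 1.810000); f=(-2.191786, 2.425400) → (-2.041372, 2.586128)
0.320000: (-2.041372, 2.586128); f=(-3.780267, 5.279248) → (-3.251057, 4.275487)
(x(0.64), y(0.64)) ≈ (-3.2511, 4.2755)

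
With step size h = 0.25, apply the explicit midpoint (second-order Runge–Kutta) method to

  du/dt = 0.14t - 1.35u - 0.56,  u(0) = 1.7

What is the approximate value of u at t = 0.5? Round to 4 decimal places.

0.6946

Midpoint: k1 = f(t_n, u_n); k2 = f(t_n + h/2, u_n + (h/2)·k1); u_{n+1} = u_n + h·k2.
t=0.000000, u=1.700000:
  k1 = f(0.000000, 1.700000) = -2.855000
  k2 = f(0.125000, 1.343125) = -2.355719
  u ← 1.700000 + 0.25·(-2.355719) = 1.111070
t=0.250000, u=1.111070:
  k1 = f(0.250000, 1.111070) = -2.024945
  k2 = f(0.375000, 0.857952) = -1.665735
  u ← 1.111070 + 0.25·(-1.665735) = 0.694636
u(0.5) ≈ 0.6946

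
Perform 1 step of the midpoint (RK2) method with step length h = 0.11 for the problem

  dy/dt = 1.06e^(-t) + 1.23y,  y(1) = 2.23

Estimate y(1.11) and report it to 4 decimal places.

Midpoint: k1 = f(t_n, y_n); k2 = f(t_n + h/2, y_n + (h/2)·k1); y_{n+1} = y_n + h·k2.
t=1.000000, y=2.230000:
  k1 = f(1.000000, 2.230000) = 3.132852
  k2 = f(1.055000, 2.402307) = 3.323921
  y ← 2.230000 + 0.11·3.323921 = 2.595631
y(1.11) ≈ 2.5956

2.5956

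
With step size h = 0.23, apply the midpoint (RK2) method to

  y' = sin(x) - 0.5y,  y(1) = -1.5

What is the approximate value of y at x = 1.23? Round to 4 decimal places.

-1.1420

Midpoint: k1 = f(x_n, y_n); k2 = f(x_n + h/2, y_n + (h/2)·k1); y_{n+1} = y_n + h·k2.
x=1.000000, y=-1.500000:
  k1 = f(1.000000, -1.500000) = 1.591471
  k2 = f(1.115000, -1.316981) = 1.556401
  y ← -1.500000 + 0.23·1.556401 = -1.142028
y(1.23) ≈ -1.1420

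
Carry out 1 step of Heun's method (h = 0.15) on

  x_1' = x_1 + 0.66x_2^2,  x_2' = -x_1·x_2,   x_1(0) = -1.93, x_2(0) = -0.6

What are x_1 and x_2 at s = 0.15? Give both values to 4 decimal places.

Heun on (x_1,x_2): k1 = f(s_n, state_n); k2 = f(s_n + h, state_n + h·k1); state_{n+1} = state_n + (h/2)·(k1 + k2).
0.000000: (-1.930000, -0.600000)
  k1 = (-1.692400, -1.158000)
  predictor → (-2.183860, -0.773700)
  k2 = (-1.788776, -1.689652)
  → (-2.191088, -0.813574)
(x_1(0.15), x_2(0.15)) ≈ (-2.1911, -0.8136)

-2.1911, -0.8136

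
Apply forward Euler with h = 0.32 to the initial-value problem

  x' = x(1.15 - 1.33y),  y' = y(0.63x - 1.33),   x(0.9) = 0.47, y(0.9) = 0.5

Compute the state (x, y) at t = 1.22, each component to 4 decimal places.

0.5429, 0.3346

Euler on (x,y): x_{n+1} = x_n + h·x', y_{n+1} = y_n + h·y'.
0.900000: (0.470000, 0.500000); f=(0.227950, -0.516950) → (0.542944, 0.334576)
(x(1.22), y(1.22)) ≈ (0.5429, 0.3346)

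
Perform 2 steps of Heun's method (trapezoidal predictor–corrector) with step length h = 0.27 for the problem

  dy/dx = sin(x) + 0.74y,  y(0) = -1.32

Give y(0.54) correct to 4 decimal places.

Heun: k1 = f(x_n, y_n); k2 = f(x_n + h, y_n + h·k1); y_{n+1} = y_n + (h/2)·(k1 + k2).
x=0.000000, y=-1.320000:
  k1 = f(0.000000, -1.320000) = -0.976800
  k2 = f(0.270000, -1.583736) = -0.905233
  y ← -1.320000 + (0.27/2)·(-0.976800 + (-0.905233)) = -1.574074
x=0.270000, y=-1.574074:
  k1 = f(0.270000, -1.574074) = -0.898084
  k2 = f(0.540000, -1.816557) = -0.830116
  y ← -1.574074 + (0.27/2)·(-0.898084 + (-0.830116)) = -1.807381
y(0.54) ≈ -1.8074

-1.8074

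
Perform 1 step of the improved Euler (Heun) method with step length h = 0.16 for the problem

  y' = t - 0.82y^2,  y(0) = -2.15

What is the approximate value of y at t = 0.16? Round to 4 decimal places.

-2.9389

Heun: k1 = f(t_n, y_n); k2 = f(t_n + h, y_n + h·k1); y_{n+1} = y_n + (h/2)·(k1 + k2).
t=0.000000, y=-2.150000:
  k1 = f(0.000000, -2.150000) = -3.790450
  k2 = f(0.160000, -2.756472) = -6.070473
  y ← -2.150000 + (0.16/2)·(-3.790450 + (-6.070473)) = -2.938874
y(0.16) ≈ -2.9389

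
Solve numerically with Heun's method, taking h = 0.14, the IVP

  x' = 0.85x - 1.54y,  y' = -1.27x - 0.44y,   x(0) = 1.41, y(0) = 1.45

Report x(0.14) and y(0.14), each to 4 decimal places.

Heun on (x,y): k1 = f(t_n, state_n); k2 = f(t_n + h, state_n + h·k1); state_{n+1} = state_n + (h/2)·(k1 + k2).
0.000000: (1.410000, 1.450000)
  k1 = (-1.034500, -2.428700)
  predictor → (1.265170, 1.109982)
  k2 = (-0.633978, -2.095158)
  → (1.293207, 1.133330)
(x(0.14), y(0.14)) ≈ (1.2932, 1.1333)

1.2932, 1.1333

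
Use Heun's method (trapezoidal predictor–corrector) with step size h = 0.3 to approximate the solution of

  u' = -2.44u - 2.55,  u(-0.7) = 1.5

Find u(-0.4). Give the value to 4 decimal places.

0.3189

Heun: k1 = f(x_n, u_n); k2 = f(x_n + h, u_n + h·k1); u_{n+1} = u_n + (h/2)·(k1 + k2).
x=-0.700000, u=1.500000:
  k1 = f(-0.700000, 1.500000) = -6.210000
  k2 = f(-0.400000, -0.363000) = -1.664280
  u ← 1.500000 + (0.3/2)·(-6.210000 + (-1.664280)) = 0.318858
u(-0.4) ≈ 0.3189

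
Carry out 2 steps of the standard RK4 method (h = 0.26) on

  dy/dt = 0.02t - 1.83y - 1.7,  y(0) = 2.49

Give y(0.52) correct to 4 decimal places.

0.3940

RK4: k1 = f(t_n, y_n); k2 = f(t_n + h/2, y_n + (h/2)·k1); k3 = f(t_n + h/2, y_n + (h/2)·k2); k4 = f(t_n + h, y_n + h·k3); y_{n+1} = y_n + (h/6)·(k1 + 2k2 + 2k3 + k4).
t=0.000000, y=2.490000:
  k1 = f(0.000000, 2.490000) = -6.256700
  k2 = f(0.130000, 1.676629) = -4.765631
  k3 = f(0.130000, 1.870468) = -5.120356
  k4 = f(0.260000, 1.158707) = -3.815234
  y ← 2.490000 + (0.26/6)·(k1 + 2k2 + 2k3 + k4) = 1.196764
t=0.260000, y=1.196764:
  k1 = f(0.260000, 1.196764) = -3.884878
  k2 = f(0.390000, 0.691730) = -2.958066
  k3 = f(0.390000, 0.812215) = -3.178554
  k4 = f(0.520000, 0.370340) = -2.367322
  y ← 1.196764 + (0.26/6)·(k1 + 2k2 + 2k3 + k4) = 0.393995
y(0.52) ≈ 0.3940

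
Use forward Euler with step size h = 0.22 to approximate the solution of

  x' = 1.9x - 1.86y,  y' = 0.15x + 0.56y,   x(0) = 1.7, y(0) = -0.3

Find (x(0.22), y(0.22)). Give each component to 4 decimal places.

Euler on (x,y): x_{n+1} = x_n + h·x', y_{n+1} = y_n + h·y'.
0.000000: (1.700000, -0.300000); f=(3.788000, 0.087000) → (2.533360, -0.280860)
(x(0.22), y(0.22)) ≈ (2.5334, -0.2809)

2.5334, -0.2809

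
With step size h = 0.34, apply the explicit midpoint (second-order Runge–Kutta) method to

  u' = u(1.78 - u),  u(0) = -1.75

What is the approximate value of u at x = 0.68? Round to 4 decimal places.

Midpoint: k1 = f(x_n, u_n); k2 = f(x_n + h/2, u_n + (h/2)·k1); u_{n+1} = u_n + h·k2.
x=0.000000, u=-1.750000:
  k1 = f(0.000000, -1.750000) = -6.177500
  k2 = f(0.170000, -2.800175) = -12.825292
  u ← -1.750000 + 0.34·(-12.825292) = -6.110599
x=0.340000, u=-6.110599:
  k1 = f(0.340000, -6.110599) = -48.216288
  k2 = f(0.510000, -14.307368) = -230.167897
  u ← -6.110599 + 0.34·(-230.167897) = -84.367684
u(0.68) ≈ -84.3677

-84.3677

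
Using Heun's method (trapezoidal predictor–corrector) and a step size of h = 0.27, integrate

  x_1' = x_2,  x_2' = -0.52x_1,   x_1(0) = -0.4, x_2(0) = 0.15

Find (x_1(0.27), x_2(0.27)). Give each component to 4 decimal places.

-0.3519, 0.2033

Heun on (x_1,x_2): k1 = f(t_n, state_n); k2 = f(t_n + h, state_n + h·k1); state_{n+1} = state_n + (h/2)·(k1 + k2).
0.000000: (-0.400000, 0.150000)
  k1 = (0.150000, 0.208000)
  predictor → (-0.359500, 0.206160)
  k2 = (0.206160, 0.186940)
  → (-0.351918, 0.203317)
(x_1(0.27), x_2(0.27)) ≈ (-0.3519, 0.2033)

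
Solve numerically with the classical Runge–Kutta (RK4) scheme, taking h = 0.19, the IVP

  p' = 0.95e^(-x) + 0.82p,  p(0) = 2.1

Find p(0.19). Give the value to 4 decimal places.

2.6324

RK4: k1 = f(x_n, p_n); k2 = f(x_n + h/2, p_n + (h/2)·k1); k3 = f(x_n + h/2, p_n + (h/2)·k2); k4 = f(x_n + h, p_n + h·k3); p_{n+1} = p_n + (h/6)·(k1 + 2k2 + 2k3 + k4).
x=0.000000, p=2.100000:
  k1 = f(0.000000, 2.100000) = 2.672000
  k2 = f(0.095000, 2.353840) = 2.794053
  k3 = f(0.095000, 2.365435) = 2.803561
  k4 = f(0.190000, 2.632677) = 2.944406
  p ← 2.100000 + (0.19/6)·(k1 + 2k2 + 2k3 + k4) = 2.632368
p(0.19) ≈ 2.6324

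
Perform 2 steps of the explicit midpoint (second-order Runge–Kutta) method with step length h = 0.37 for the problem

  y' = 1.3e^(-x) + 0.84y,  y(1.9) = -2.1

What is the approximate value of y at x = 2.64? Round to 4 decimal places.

Midpoint: k1 = f(x_n, y_n); k2 = f(x_n + h/2, y_n + (h/2)·k1); y_{n+1} = y_n + h·k2.
x=1.900000, y=-2.100000:
  k1 = f(1.900000, -2.100000) = -1.569561
  k2 = f(2.085000, -2.390369) = -1.846310
  y ← -2.100000 + 0.37·(-1.846310) = -2.783135
x=2.270000, y=-2.783135:
  k1 = f(2.270000, -2.783135) = -2.203527
  k2 = f(2.455000, -3.190787) = -2.568639
  y ← -2.783135 + 0.37·(-2.568639) = -3.733531
y(2.64) ≈ -3.7335

-3.7335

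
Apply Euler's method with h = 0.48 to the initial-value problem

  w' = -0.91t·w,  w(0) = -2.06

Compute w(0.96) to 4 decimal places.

Euler: w_{n+1} = w_n + h·f(t_n, w_n).
t=0.000000, w=-2.060000: f=0.000000 → w ← -2.060000 + 0.48·0.000000 = -2.060000
t=0.480000, w=-2.060000: f=0.899808 → w ← -2.060000 + 0.48·0.899808 = -1.628092
w(0.96) ≈ -1.6281

-1.6281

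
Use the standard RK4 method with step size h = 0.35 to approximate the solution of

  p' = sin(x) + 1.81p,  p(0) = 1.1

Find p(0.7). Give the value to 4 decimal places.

4.2789

RK4: k1 = f(x_n, p_n); k2 = f(x_n + h/2, p_n + (h/2)·k1); k3 = f(x_n + h/2, p_n + (h/2)·k2); k4 = f(x_n + h, p_n + h·k3); p_{n+1} = p_n + (h/6)·(k1 + 2k2 + 2k3 + k4).
x=0.000000, p=1.100000:
  k1 = f(0.000000, 1.100000) = 1.991000
  k2 = f(0.175000, 1.448425) = 2.795757
  k3 = f(0.175000, 1.589258) = 3.050664
  k4 = f(0.350000, 2.167733) = 4.266494
  p ← 1.100000 + (0.35/6)·(k1 + 2k2 + 2k3 + k4) = 2.147103
x=0.350000, p=2.147103:
  k1 = f(0.350000, 2.147103) = 4.229154
  k2 = f(0.525000, 2.887205) = 5.727054
  k3 = f(0.525000, 3.149337) = 6.201514
  k4 = f(0.700000, 4.317633) = 8.459133
  p ← 2.147103 + (0.35/6)·(k1 + 2k2 + 2k3 + k4) = 4.278919
p(0.7) ≈ 4.2789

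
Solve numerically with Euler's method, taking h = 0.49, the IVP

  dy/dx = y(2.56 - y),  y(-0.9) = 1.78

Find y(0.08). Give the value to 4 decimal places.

Euler: y_{n+1} = y_n + h·f(x_n, y_n).
x=-0.900000, y=1.780000: f=1.388400 → y ← 1.780000 + 0.49·1.388400 = 2.460316
x=-0.410000, y=2.460316: f=0.245254 → y ← 2.460316 + 0.49·0.245254 = 2.580491
y(0.08) ≈ 2.5805

2.5805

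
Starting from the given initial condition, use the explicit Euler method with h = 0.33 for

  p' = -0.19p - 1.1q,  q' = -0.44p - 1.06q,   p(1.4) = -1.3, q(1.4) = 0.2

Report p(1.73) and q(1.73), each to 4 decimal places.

Euler on (p,q): p_{n+1} = p_n + h·p', q_{n+1} = q_n + h·q'.
1.400000: (-1.300000, 0.200000); f=(0.027000, 0.360000) → (-1.291090, 0.318800)
(p(1.73), q(1.73)) ≈ (-1.2911, 0.3188)

-1.2911, 0.3188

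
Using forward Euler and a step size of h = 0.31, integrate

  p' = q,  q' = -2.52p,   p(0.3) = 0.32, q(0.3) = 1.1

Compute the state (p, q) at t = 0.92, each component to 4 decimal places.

Euler on (p,q): p_{n+1} = p_n + h·p', q_{n+1} = q_n + h·q'.
0.300000: (0.320000, 1.100000); f=(1.100000, -0.806400) → (0.661000, 0.850016)
0.610000: (0.661000, 0.850016); f=(0.850016, -1.665720) → (0.924505, 0.333643)
(p(0.92), q(0.92)) ≈ (0.9245, 0.3336)

0.9245, 0.3336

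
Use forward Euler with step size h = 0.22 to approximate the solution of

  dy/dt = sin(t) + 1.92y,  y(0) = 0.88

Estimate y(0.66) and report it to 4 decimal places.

Euler: y_{n+1} = y_n + h·f(t_n, y_n).
t=0.000000, y=0.880000: f=1.689600 → y ← 0.880000 + 0.22·1.689600 = 1.251712
t=0.220000, y=1.251712: f=2.621517 → y ← 1.251712 + 0.22·2.621517 = 1.828446
t=0.440000, y=1.828446: f=3.936555 → y ← 1.828446 + 0.22·3.936555 = 2.694488
y(0.66) ≈ 2.6945

2.6945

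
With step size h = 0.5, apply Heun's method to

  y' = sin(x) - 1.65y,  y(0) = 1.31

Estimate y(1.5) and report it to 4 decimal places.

0.6165

Heun: k1 = f(x_n, y_n); k2 = f(x_n + h, y_n + h·k1); y_{n+1} = y_n + (h/2)·(k1 + k2).
x=0.000000, y=1.310000:
  k1 = f(0.000000, 1.310000) = -2.161500
  k2 = f(0.500000, 0.229250) = 0.101163
  y ← 1.310000 + (0.5/2)·(-2.161500 + 0.101163) = 0.794916
x=0.500000, y=0.794916:
  k1 = f(0.500000, 0.794916) = -0.832185
  k2 = f(1.000000, 0.378823) = 0.216413
  y ← 0.794916 + (0.5/2)·(-0.832185 + 0.216413) = 0.640973
x=1.000000, y=0.640973:
  k1 = f(1.000000, 0.640973) = -0.216134
  k2 = f(1.500000, 0.532906) = 0.118201
  y ← 0.640973 + (0.5/2)·(-0.216134 + 0.118201) = 0.616489
y(1.5) ≈ 0.6165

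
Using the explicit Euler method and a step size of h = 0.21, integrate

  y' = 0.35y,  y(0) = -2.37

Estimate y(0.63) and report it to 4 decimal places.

-2.9319

Euler: y_{n+1} = y_n + h·f(x_n, y_n).
x=0.000000, y=-2.370000: f=-0.829500 → y ← -2.370000 + 0.21·(-0.829500) = -2.544195
x=0.210000, y=-2.544195: f=-0.890468 → y ← -2.544195 + 0.21·(-0.890468) = -2.731193
x=0.420000, y=-2.731193: f=-0.955918 → y ← -2.731193 + 0.21·(-0.955918) = -2.931936
y(0.63) ≈ -2.9319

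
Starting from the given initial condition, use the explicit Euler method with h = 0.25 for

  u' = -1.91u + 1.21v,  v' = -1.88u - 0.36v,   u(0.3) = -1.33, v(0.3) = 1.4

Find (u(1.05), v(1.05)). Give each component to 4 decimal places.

0.7874, 1.4854

Euler on (u,v): u_{n+1} = u_n + h·u', v_{n+1} = v_n + h·v'.
0.300000: (-1.330000, 1.400000); f=(4.234300, 1.996400) → (-0.271425, 1.899100)
0.550000: (-0.271425, 1.899100); f=(2.816333, -0.173397) → (0.432658, 1.855751)
0.800000: (0.432658, 1.855751); f=(1.419081, -1.481468) → (0.787429, 1.485384)
(u(1.05), v(1.05)) ≈ (0.7874, 1.4854)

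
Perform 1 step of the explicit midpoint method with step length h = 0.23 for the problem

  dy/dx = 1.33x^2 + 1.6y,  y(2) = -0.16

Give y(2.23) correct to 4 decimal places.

1.3638

Midpoint: k1 = f(x_n, y_n); k2 = f(x_n + h/2, y_n + (h/2)·k1); y_{n+1} = y_n + h·k2.
x=2.000000, y=-0.160000:
  k1 = f(2.000000, -0.160000) = 5.064000
  k2 = f(2.115000, 0.422360) = 6.625165
  y ← -0.160000 + 0.23·6.625165 = 1.363788
y(2.23) ≈ 1.3638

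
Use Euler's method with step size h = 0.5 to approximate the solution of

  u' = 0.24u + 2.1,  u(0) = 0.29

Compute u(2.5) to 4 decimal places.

Euler: u_{n+1} = u_n + h·f(t_n, u_n).
t=0.000000, u=0.290000: f=2.169600 → u ← 0.290000 + 0.5·2.169600 = 1.374800
t=0.500000, u=1.374800: f=2.429952 → u ← 1.374800 + 0.5·2.429952 = 2.589776
t=1.000000, u=2.589776: f=2.721546 → u ← 2.589776 + 0.5·2.721546 = 3.950549
t=1.500000, u=3.950549: f=3.048132 → u ← 3.950549 + 0.5·3.048132 = 5.474615
t=2.000000, u=5.474615: f=3.413908 → u ← 5.474615 + 0.5·3.413908 = 7.181569
u(2.5) ≈ 7.1816

7.1816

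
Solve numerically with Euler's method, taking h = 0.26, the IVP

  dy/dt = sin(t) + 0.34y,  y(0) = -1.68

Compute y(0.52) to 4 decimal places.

Euler: y_{n+1} = y_n + h·f(t_n, y_n).
t=0.000000, y=-1.680000: f=-0.571200 → y ← -1.680000 + 0.26·(-0.571200) = -1.828512
t=0.260000, y=-1.828512: f=-0.364614 → y ← -1.828512 + 0.26·(-0.364614) = -1.923312
y(0.52) ≈ -1.9233

-1.9233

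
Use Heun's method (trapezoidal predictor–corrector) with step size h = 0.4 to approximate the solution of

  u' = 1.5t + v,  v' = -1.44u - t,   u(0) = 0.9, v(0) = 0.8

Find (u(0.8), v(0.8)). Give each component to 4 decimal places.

Heun on (u,v): k1 = f(t_n, state_n); k2 = f(t_n + h, state_n + h·k1); state_{n+1} = state_n + (h/2)·(k1 + k2).
0.000000: (0.900000, 0.800000)
  k1 = (0.800000, -1.296000)
  predictor → (1.220000, 0.281600)
  k2 = (0.881600, -2.156800)
  → (1.236320, 0.109440)
0.400000: (1.236320, 0.109440)
  k1 = (0.709440, -2.180301)
  predictor → (1.520096, -0.762680)
  k2 = (0.437320, -2.988938)
  → (1.465672, -0.924408)
(u(0.8), v(0.8)) ≈ (1.4657, -0.9244)

1.4657, -0.9244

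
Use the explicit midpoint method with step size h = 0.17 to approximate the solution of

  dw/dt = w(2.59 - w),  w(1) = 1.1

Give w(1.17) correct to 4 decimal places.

1.3846

Midpoint: k1 = f(t_n, w_n); k2 = f(t_n + h/2, w_n + (h/2)·k1); w_{n+1} = w_n + h·k2.
t=1.000000, w=1.100000:
  k1 = f(1.000000, 1.100000) = 1.639000
  k2 = f(1.085000, 1.239315) = 1.673924
  w ← 1.100000 + 0.17·1.673924 = 1.384567
w(1.17) ≈ 1.3846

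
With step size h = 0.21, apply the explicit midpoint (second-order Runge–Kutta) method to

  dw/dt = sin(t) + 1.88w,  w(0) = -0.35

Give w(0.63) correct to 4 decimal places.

-0.8396

Midpoint: k1 = f(t_n, w_n); k2 = f(t_n + h/2, w_n + (h/2)·k1); w_{n+1} = w_n + h·k2.
t=0.000000, w=-0.350000:
  k1 = f(0.000000, -0.350000) = -0.658000
  k2 = f(0.105000, -0.419090) = -0.683082
  w ← -0.350000 + 0.21·(-0.683082) = -0.493447
t=0.210000, w=-0.493447:
  k1 = f(0.210000, -0.493447) = -0.719221
  k2 = f(0.315000, -0.568965) = -0.759839
  w ← -0.493447 + 0.21·(-0.759839) = -0.653013
t=0.420000, w=-0.653013:
  k1 = f(0.420000, -0.653013) = -0.819905
  k2 = f(0.525000, -0.739103) = -0.888301
  w ← -0.653013 + 0.21·(-0.888301) = -0.839557
w(0.63) ≈ -0.8396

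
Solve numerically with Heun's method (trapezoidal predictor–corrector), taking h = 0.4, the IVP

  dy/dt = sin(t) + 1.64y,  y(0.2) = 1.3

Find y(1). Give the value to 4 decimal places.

5.2414

Heun: k1 = f(t_n, y_n); k2 = f(t_n + h, y_n + h·k1); y_{n+1} = y_n + (h/2)·(k1 + k2).
t=0.200000, y=1.300000:
  k1 = f(0.200000, 1.300000) = 2.330669
  k2 = f(0.600000, 2.232268) = 4.225562
  y ← 1.300000 + (0.4/2)·(2.330669 + 4.225562) = 2.611246
t=0.600000, y=2.611246:
  k1 = f(0.600000, 2.611246) = 4.847086
  k2 = f(1.000000, 4.550081) = 8.303603
  y ← 2.611246 + (0.4/2)·(4.847086 + 8.303603) = 5.241384
y(1) ≈ 5.2414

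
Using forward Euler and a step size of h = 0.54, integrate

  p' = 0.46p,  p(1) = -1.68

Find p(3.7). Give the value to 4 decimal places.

-5.0942

Euler: p_{n+1} = p_n + h·f(x_n, p_n).
x=1.000000, p=-1.680000: f=-0.772800 → p ← -1.680000 + 0.54·(-0.772800) = -2.097312
x=1.540000, p=-2.097312: f=-0.964764 → p ← -2.097312 + 0.54·(-0.964764) = -2.618284
x=2.080000, p=-2.618284: f=-1.204411 → p ← -2.618284 + 0.54·(-1.204411) = -3.268666
x=2.620000, p=-3.268666: f=-1.503586 → p ← -3.268666 + 0.54·(-1.503586) = -4.080603
x=3.160000, p=-4.080603: f=-1.877077 → p ← -4.080603 + 0.54·(-1.877077) = -5.094225
p(3.7) ≈ -5.0942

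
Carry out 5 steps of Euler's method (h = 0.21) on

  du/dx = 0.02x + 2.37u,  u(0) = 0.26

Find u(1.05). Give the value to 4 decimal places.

1.9737

Euler: u_{n+1} = u_n + h·f(x_n, u_n).
x=0.000000, u=0.260000: f=0.616200 → u ← 0.260000 + 0.21·0.616200 = 0.389402
x=0.210000, u=0.389402: f=0.927083 → u ← 0.389402 + 0.21·0.927083 = 0.584089
x=0.420000, u=0.584089: f=1.392692 → u ← 0.584089 + 0.21·1.392692 = 0.876555
x=0.630000, u=0.876555: f=2.090035 → u ← 0.876555 + 0.21·2.090035 = 1.315462
x=0.840000, u=1.315462: f=3.134445 → u ← 1.315462 + 0.21·3.134445 = 1.973695
u(1.05) ≈ 1.9737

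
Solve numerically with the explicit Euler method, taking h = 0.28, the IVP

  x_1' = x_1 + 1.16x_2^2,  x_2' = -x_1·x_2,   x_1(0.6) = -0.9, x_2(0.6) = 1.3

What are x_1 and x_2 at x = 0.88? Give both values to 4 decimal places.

-0.6031, 1.6276

Euler on (x_1,x_2): x_1_{n+1} = x_1_n + h·x_1', x_2_{n+1} = x_2_n + h·x_2'.
0.600000: (-0.900000, 1.300000); f=(1.060400, 1.170000) → (-0.603088, 1.627600)
(x_1(0.88), x_2(0.88)) ≈ (-0.6031, 1.6276)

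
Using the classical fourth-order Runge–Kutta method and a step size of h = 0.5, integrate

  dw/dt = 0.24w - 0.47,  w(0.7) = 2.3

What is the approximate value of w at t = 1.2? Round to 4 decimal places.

RK4: k1 = f(t_n, w_n); k2 = f(t_n + h/2, w_n + (h/2)·k1); k3 = f(t_n + h/2, w_n + (h/2)·k2); k4 = f(t_n + h, w_n + h·k3); w_{n+1} = w_n + (h/6)·(k1 + 2k2 + 2k3 + k4).
t=0.700000, w=2.300000:
  k1 = f(0.700000, 2.300000) = 0.082000
  k2 = f(0.950000, 2.320500) = 0.086920
  k3 = f(0.950000, 2.321730) = 0.087215
  k4 = f(1.200000, 2.343608) = 0.092466
  w ← 2.300000 + (0.5/6)·(k1 + 2k2 + 2k3 + k4) = 2.343561
w(1.2) ≈ 2.3436

2.3436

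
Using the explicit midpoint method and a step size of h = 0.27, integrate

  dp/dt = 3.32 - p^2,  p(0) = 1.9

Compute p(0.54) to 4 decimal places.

Midpoint: k1 = f(t_n, p_n); k2 = f(t_n + h/2, p_n + (h/2)·k1); p_{n+1} = p_n + h·k2.
t=0.000000, p=1.900000:
  k1 = f(0.000000, 1.900000) = -0.290000
  k2 = f(0.135000, 1.860850) = -0.142763
  p ← 1.900000 + 0.27·(-0.142763) = 1.861454
t=0.270000, p=1.861454:
  k1 = f(0.270000, 1.861454) = -0.145011
  k2 = f(0.405000, 1.841878) = -0.072513
  p ← 1.861454 + 0.27·(-0.072513) = 1.841876
p(0.54) ≈ 1.8419

1.8419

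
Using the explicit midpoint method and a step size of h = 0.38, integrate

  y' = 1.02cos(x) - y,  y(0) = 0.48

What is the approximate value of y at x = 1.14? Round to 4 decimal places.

Midpoint: k1 = f(x_n, y_n); k2 = f(x_n + h/2, y_n + (h/2)·k1); y_{n+1} = y_n + h·k2.
x=0.000000, y=0.480000:
  k1 = f(0.000000, 0.480000) = 0.540000
  k2 = f(0.190000, 0.582600) = 0.419044
  y ← 0.480000 + 0.38·0.419044 = 0.639237
x=0.380000, y=0.639237:
  k1 = f(0.380000, 0.639237) = 0.308001
  k2 = f(0.570000, 0.697757) = 0.160982
  y ← 0.639237 + 0.38·0.160982 = 0.700410
x=0.760000, y=0.700410:
  k1 = f(0.760000, 0.700410) = 0.038923
  k2 = f(0.950000, 0.707805) = -0.114489
  y ← 0.700410 + 0.38·(-0.114489) = 0.656904
y(1.14) ≈ 0.6569

0.6569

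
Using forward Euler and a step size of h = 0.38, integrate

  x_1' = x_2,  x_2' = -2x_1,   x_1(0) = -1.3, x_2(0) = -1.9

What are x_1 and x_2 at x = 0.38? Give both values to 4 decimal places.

Euler on (x_1,x_2): x_1_{n+1} = x_1_n + h·x_1', x_2_{n+1} = x_2_n + h·x_2'.
0.000000: (-1.300000, -1.900000); f=(-1.900000, 2.600000) → (-2.022000, -0.912000)
(x_1(0.38), x_2(0.38)) ≈ (-2.0220, -0.9120)

-2.0220, -0.9120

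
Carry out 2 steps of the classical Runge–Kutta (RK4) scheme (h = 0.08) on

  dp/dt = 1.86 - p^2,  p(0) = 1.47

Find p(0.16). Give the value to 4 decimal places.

RK4: k1 = f(t_n, p_n); k2 = f(t_n + h/2, p_n + (h/2)·k1); k3 = f(t_n + h/2, p_n + (h/2)·k2); k4 = f(t_n + h, p_n + h·k3); p_{n+1} = p_n + (h/6)·(k1 + 2k2 + 2k3 + k4).
t=0.000000, p=1.470000:
  k1 = f(0.000000, 1.470000) = -0.300900
  k2 = f(0.040000, 1.457964) = -0.265659
  k3 = f(0.040000, 1.459374) = -0.269771
  k4 = f(0.080000, 1.448418) = -0.237916
  p ← 1.470000 + (0.08/6)·(k1 + 2k2 + 2k3 + k4) = 1.448538
t=0.080000, p=1.448538:
  k1 = f(0.080000, 1.448538) = -0.238261
  k2 = f(0.120000, 1.439007) = -0.210742
  k3 = f(0.120000, 1.440108) = -0.213911
  k4 = f(0.160000, 1.431425) = -0.188977
  p ← 1.448538 + (0.08/6)·(k1 + 2k2 + 2k3 + k4) = 1.431517
p(0.16) ≈ 1.4315

1.4315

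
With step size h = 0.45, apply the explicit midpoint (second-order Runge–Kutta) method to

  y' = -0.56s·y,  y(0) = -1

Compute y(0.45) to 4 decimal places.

Midpoint: k1 = f(s_n, y_n); k2 = f(s_n + h/2, y_n + (h/2)·k1); y_{n+1} = y_n + h·k2.
s=0.000000, y=-1.000000:
  k1 = f(0.000000, -1.000000) = 0.000000
  k2 = f(0.225000, -1.000000) = 0.126000
  y ← -1.000000 + 0.45·0.126000 = -0.943300
y(0.45) ≈ -0.9433

-0.9433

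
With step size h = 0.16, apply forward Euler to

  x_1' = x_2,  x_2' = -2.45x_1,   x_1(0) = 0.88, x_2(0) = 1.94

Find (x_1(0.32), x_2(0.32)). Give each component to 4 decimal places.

1.4456, 1.1284

Euler on (x_1,x_2): x_1_{n+1} = x_1_n + h·x_1', x_2_{n+1} = x_2_n + h·x_2'.
0.000000: (0.880000, 1.940000); f=(1.940000, -2.156000) → (1.190400, 1.595040)
0.160000: (1.190400, 1.595040); f=(1.595040, -2.916480) → (1.445606, 1.128403)
(x_1(0.32), x_2(0.32)) ≈ (1.4456, 1.1284)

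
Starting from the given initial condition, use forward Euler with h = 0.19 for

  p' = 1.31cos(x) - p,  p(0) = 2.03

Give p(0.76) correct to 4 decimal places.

1.5633

Euler: p_{n+1} = p_n + h·f(x_n, p_n).
x=0.000000, p=2.030000: f=-0.720000 → p ← 2.030000 + 0.19·(-0.720000) = 1.893200
x=0.190000, p=1.893200: f=-0.606774 → p ← 1.893200 + 0.19·(-0.606774) = 1.777913
x=0.380000, p=1.777913: f=-0.561362 → p ← 1.777913 + 0.19·(-0.561362) = 1.671254
x=0.570000, p=1.671254: f=-0.568364 → p ← 1.671254 + 0.19·(-0.568364) = 1.563265
p(0.76) ≈ 1.5633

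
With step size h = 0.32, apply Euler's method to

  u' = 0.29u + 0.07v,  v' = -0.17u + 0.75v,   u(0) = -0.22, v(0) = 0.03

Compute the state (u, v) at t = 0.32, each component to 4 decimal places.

Euler on (u,v): u_{n+1} = u_n + h·u', v_{n+1} = v_n + h·v'.
0.000000: (-0.220000, 0.030000); f=(-0.061700, 0.059900) → (-0.239744, 0.049168)
(u(0.32), v(0.32)) ≈ (-0.2397, 0.0492)

-0.2397, 0.0492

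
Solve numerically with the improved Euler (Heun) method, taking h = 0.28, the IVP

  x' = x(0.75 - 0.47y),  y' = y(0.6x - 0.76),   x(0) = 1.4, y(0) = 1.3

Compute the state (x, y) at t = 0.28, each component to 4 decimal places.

Heun on (x,y): k1 = f(t_n, state_n); k2 = f(t_n + h, state_n + h·k1); state_{n+1} = state_n + (h/2)·(k1 + k2).
0.000000: (1.400000, 1.300000)
  k1 = (0.194600, 0.104000)
  predictor → (1.454488, 1.329120)
  k2 = (0.182267, 0.149782)
  → (1.452761, 1.335530)
(x(0.28), y(0.28)) ≈ (1.4528, 1.3355)

1.4528, 1.3355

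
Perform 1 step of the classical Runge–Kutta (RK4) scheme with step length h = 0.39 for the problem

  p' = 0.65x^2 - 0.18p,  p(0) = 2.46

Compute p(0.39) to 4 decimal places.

2.3059

RK4: k1 = f(x_n, p_n); k2 = f(x_n + h/2, p_n + (h/2)·k1); k3 = f(x_n + h/2, p_n + (h/2)·k2); k4 = f(x_n + h, p_n + h·k3); p_{n+1} = p_n + (h/6)·(k1 + 2k2 + 2k3 + k4).
x=0.000000, p=2.460000:
  k1 = f(0.000000, 2.460000) = -0.442800
  k2 = f(0.195000, 2.373654) = -0.402541
  k3 = f(0.195000, 2.381504) = -0.403955
  k4 = f(0.390000, 2.302458) = -0.315577
  p ← 2.460000 + (0.39/6)·(k1 + 2k2 + 2k3 + k4) = 2.305861
p(0.39) ≈ 2.3059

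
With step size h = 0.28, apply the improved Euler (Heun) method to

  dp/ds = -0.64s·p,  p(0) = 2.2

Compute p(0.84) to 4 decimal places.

1.7543

Heun: k1 = f(s_n, p_n); k2 = f(s_n + h, p_n + h·k1); p_{n+1} = p_n + (h/2)·(k1 + k2).
s=0.000000, p=2.200000:
  k1 = f(0.000000, 2.200000) = 0.000000
  k2 = f(0.280000, 2.200000) = -0.394240
  p ← 2.200000 + (0.28/2)·(0.000000 + (-0.394240)) = 2.144806
s=0.280000, p=2.144806:
  k1 = f(0.280000, 2.144806) = -0.384349
  k2 = f(0.560000, 2.037189) = -0.730128
  p ← 2.144806 + (0.28/2)·(-0.384349 + (-0.730128)) = 1.988780
s=0.560000, p=1.988780:
  k1 = f(0.560000, 1.988780) = -0.712779
  k2 = f(0.840000, 1.789202) = -0.961875
  p ← 1.988780 + (0.28/2)·(-0.712779 + (-0.961875)) = 1.754328
p(0.84) ≈ 1.7543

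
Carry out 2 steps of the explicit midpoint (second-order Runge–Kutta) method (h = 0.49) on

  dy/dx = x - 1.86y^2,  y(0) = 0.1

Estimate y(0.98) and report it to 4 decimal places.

Midpoint: k1 = f(x_n, y_n); k2 = f(x_n + h/2, y_n + (h/2)·k1); y_{n+1} = y_n + h·k2.
x=0.000000, y=0.100000:
  k1 = f(0.000000, 0.100000) = -0.018600
  k2 = f(0.245000, 0.095443) = 0.228057
  y ← 0.100000 + 0.49·0.228057 = 0.211748
x=0.490000, y=0.211748:
  k1 = f(0.490000, 0.211748) = 0.406603
  k2 = f(0.735000, 0.311365) = 0.554676
  y ← 0.211748 + 0.49·0.554676 = 0.483539
y(0.98) ≈ 0.4835

0.4835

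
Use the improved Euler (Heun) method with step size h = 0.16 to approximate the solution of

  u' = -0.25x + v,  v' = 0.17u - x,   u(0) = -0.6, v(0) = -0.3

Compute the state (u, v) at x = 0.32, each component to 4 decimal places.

-0.7183, -0.3867

Heun on (u,v): k1 = f(x_n, state_n); k2 = f(x_n + h, state_n + h·k1); state_{n+1} = state_n + (h/2)·(k1 + k2).
0.000000: (-0.600000, -0.300000)
  k1 = (-0.300000, -0.102000)
  predictor → (-0.648000, -0.316320)
  k2 = (-0.356320, -0.270160)
  → (-0.652506, -0.329773)
0.160000: (-0.652506, -0.329773)
  k1 = (-0.369773, -0.270926)
  predictor → (-0.711669, -0.373121)
  k2 = (-0.453121, -0.440984)
  → (-0.718337, -0.386726)
(u(0.32), v(0.32)) ≈ (-0.7183, -0.3867)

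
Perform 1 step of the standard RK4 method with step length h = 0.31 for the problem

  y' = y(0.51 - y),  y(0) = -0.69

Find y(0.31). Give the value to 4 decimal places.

-1.0517

RK4: k1 = f(x_n, y_n); k2 = f(x_n + h/2, y_n + (h/2)·k1); k3 = f(x_n + h/2, y_n + (h/2)·k2); k4 = f(x_n + h, y_n + h·k3); y_{n+1} = y_n + (h/6)·(k1 + 2k2 + 2k3 + k4).
x=0.000000, y=-0.690000:
  k1 = f(0.000000, -0.690000) = -0.828000
  k2 = f(0.155000, -0.818340) = -1.087034
  k3 = f(0.155000, -0.858490) = -1.174835
  k4 = f(0.310000, -1.054199) = -1.648977
  y ← -0.690000 + (0.31/6)·(k1 + 2k2 + 2k3 + k4) = -1.051704
y(0.31) ≈ -1.0517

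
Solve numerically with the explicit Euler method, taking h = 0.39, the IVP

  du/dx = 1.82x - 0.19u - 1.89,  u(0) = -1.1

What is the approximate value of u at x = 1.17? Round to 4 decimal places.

Euler: u_{n+1} = u_n + h·f(x_n, u_n).
x=0.000000, u=-1.100000: f=-1.681000 → u ← -1.100000 + 0.39·(-1.681000) = -1.755590
x=0.390000, u=-1.755590: f=-0.846638 → u ← -1.755590 + 0.39·(-0.846638) = -2.085779
x=0.780000, u=-2.085779: f=-0.074102 → u ← -2.085779 + 0.39·(-0.074102) = -2.114679
u(1.17) ≈ -2.1147

-2.1147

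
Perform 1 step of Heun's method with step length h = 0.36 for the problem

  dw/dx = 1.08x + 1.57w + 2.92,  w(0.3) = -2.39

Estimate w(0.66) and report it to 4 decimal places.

-2.5547

Heun: k1 = f(x_n, w_n); k2 = f(x_n + h, w_n + h·k1); w_{n+1} = w_n + (h/2)·(k1 + k2).
x=0.300000, w=-2.390000:
  k1 = f(0.300000, -2.390000) = -0.508300
  k2 = f(0.660000, -2.572988) = -0.406791
  w ← -2.390000 + (0.36/2)·(-0.508300 + (-0.406791)) = -2.554716
w(0.66) ≈ -2.5547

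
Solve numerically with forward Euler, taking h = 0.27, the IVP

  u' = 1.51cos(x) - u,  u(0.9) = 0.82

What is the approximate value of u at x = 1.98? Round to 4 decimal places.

0.3985

Euler: u_{n+1} = u_n + h·f(x_n, u_n).
x=0.900000, u=0.820000: f=0.118631 → u ← 0.820000 + 0.27·0.118631 = 0.852030
x=1.170000, u=0.852030: f=-0.262901 → u ← 0.852030 + 0.27·(-0.262901) = 0.781047
x=1.440000, u=0.781047: f=-0.584107 → u ← 0.781047 + 0.27·(-0.584107) = 0.623338
x=1.710000, u=0.623338: f=-0.832857 → u ← 0.623338 + 0.27·(-0.832857) = 0.398467
u(1.98) ≈ 0.3985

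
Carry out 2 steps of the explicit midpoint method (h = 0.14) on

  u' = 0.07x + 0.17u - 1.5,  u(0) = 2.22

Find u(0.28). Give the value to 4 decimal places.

1.9009

Midpoint: k1 = f(x_n, u_n); k2 = f(x_n + h/2, u_n + (h/2)·k1); u_{n+1} = u_n + h·k2.
x=0.000000, u=2.220000:
  k1 = f(0.000000, 2.220000) = -1.122600
  k2 = f(0.070000, 2.141418) = -1.131059
  u ← 2.220000 + 0.14·(-1.131059) = 2.061652
x=0.140000, u=2.061652:
  k1 = f(0.140000, 2.061652) = -1.139719
  k2 = f(0.210000, 1.981871) = -1.148382
  u ← 2.061652 + 0.14·(-1.148382) = 1.900878
u(0.28) ≈ 1.9009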